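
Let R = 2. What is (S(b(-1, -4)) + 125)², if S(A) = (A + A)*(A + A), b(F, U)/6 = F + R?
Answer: 72361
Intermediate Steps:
b(F, U) = 12 + 6*F (b(F, U) = 6*(F + 2) = 6*(2 + F) = 12 + 6*F)
S(A) = 4*A² (S(A) = (2*A)*(2*A) = 4*A²)
(S(b(-1, -4)) + 125)² = (4*(12 + 6*(-1))² + 125)² = (4*(12 - 6)² + 125)² = (4*6² + 125)² = (4*36 + 125)² = (144 + 125)² = 269² = 72361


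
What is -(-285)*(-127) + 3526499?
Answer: 3490304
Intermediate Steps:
-(-285)*(-127) + 3526499 = -15*2413 + 3526499 = -36195 + 3526499 = 3490304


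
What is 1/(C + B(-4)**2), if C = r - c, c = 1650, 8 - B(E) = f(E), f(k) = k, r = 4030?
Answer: 1/2524 ≈ 0.00039620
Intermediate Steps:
B(E) = 8 - E
C = 2380 (C = 4030 - 1*1650 = 4030 - 1650 = 2380)
1/(C + B(-4)**2) = 1/(2380 + (8 - 1*(-4))**2) = 1/(2380 + (8 + 4)**2) = 1/(2380 + 12**2) = 1/(2380 + 144) = 1/2524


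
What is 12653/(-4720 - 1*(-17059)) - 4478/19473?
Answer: 63712609/80092449 ≈ 0.79549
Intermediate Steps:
12653/(-4720 - 1*(-17059)) - 4478/19473 = 12653/(-4720 + 17059) - 4478*1/19473 = 12653/12339 - 4478/19473 = 63712609/80092449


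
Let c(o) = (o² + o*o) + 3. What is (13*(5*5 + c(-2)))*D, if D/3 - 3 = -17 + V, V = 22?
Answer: 11232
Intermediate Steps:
c(o) = 3 + 2*o² (c(o) = (o² + o²) + 3 = 2*o² + 3 = 3 + 2*o²)
D = 24 (D = 9 + 3*(-17 + 22) = 9 + 3*5 = 9 + 15 = 24)
(13*(5*5 + c(-2)))*D = (13*(5*5 + (3 + 2*(-2)²)))*24 = (13*(25 + (3 + 2*4)))*24 = (13*(25 + (3 + 8)))*24 = (13*(25 + 11))*24 = (13*36)*24 = 468*24 = 11232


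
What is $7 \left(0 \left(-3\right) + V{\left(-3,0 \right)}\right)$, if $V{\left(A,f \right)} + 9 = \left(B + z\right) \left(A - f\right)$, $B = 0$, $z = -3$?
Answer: $0$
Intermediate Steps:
$V{\left(A,f \right)} = -9 - 3 A + 3 f$ ($V{\left(A,f \right)} = -9 + \left(0 - 3\right) \left(A - f\right) = -9 - 3 \left(A - f\right) = -9 - \left(- 3 f + 3 A\right) = -9 - 3 A + 3 f$)
$7 \left(0 \left(-3\right) + V{\left(-3,0 \right)}\right) = 7 \left(0 \left(-3\right) - 0\right) = 7 \left(0 + \left(-9 + 9 + 0\right)\right) = 7 \left(0 + 0\right) = 7 \cdot 0 = 0$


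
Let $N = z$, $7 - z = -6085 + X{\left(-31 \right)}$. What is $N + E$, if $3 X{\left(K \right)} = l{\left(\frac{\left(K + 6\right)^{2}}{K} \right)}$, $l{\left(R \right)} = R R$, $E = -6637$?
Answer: $- \frac{1961860}{2883} \approx -680.49$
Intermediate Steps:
$l{\left(R \right)} = R^{2}$
$X{\left(K \right)} = \frac{\left(6 + K\right)^{4}}{3 K^{2}}$ ($X{\left(K \right)} = \frac{\left(\frac{\left(K + 6\right)^{2}}{K}\right)^{2}}{3} = \frac{\left(\frac{\left(6 + K\right)^{2}}{K}\right)^{2}}{3} = \frac{\frac{1}{K^{2}} \left(6 + K\right)^{4}}{3} = \frac{\left(6 + K\right)^{4}}{3 K^{2}}$)
$z = \frac{17172611}{2883}$ ($z = 7 - \left(-6085 + \frac{\left(6 - 31\right)^{4}}{3 \cdot 961}\right) = 7 - \left(-6085 + \frac{1}{3} \cdot \frac{1}{961} \left(-25\right)^{4}\right) = 7 - \left(-6085 + \frac{1}{3} \cdot \frac{1}{961} \cdot 390625\right) = 7 - \left(-6085 + \frac{390625}{2883}\right) = 7 - - \frac{17152430}{2883} = 7 + \frac{17152430}{2883} = \frac{17172611}{2883} \approx 5956.5$)
$N = \frac{17172611}{2883} \approx 5956.5$
$N + E = \frac{17172611}{2883} - 6637 = - \frac{1961860}{2883}$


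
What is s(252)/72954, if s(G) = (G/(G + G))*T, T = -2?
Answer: -1/72954 ≈ -1.3707e-5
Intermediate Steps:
s(G) = -1 (s(G) = (G/(G + G))*(-2) = (G/((2*G)))*(-2) = (G*(1/(2*G)))*(-2) = (½)*(-2) = -1)
s(252)/72954 = -1/72954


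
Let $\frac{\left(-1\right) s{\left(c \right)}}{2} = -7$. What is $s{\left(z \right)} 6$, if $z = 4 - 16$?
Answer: $84$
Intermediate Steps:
$z = -12$ ($z = 4 - 16 = -12$)
$s{\left(c \right)} = 14$ ($s{\left(c \right)} = \left(-2\right) \left(-7\right) = 14$)
$s{\left(z \right)} 6 = 14 \cdot 6 = 84$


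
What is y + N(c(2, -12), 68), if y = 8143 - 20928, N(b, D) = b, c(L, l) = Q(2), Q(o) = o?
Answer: -12783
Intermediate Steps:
c(L, l) = 2
y = -12785
y + N(c(2, -12), 68) = -12785 + 2 = -12783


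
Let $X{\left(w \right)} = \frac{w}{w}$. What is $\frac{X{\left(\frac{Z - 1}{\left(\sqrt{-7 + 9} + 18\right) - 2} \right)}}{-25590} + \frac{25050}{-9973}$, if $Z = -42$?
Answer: $- \frac{641039473}{255209070} \approx -2.5118$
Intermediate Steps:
$X{\left(w \right)} = 1$
$\frac{X{\left(\frac{Z - 1}{\left(\sqrt{-7 + 9} + 18\right) - 2} \right)}}{-25590} + \frac{25050}{-9973} = 1 \frac{1}{-25590} + \frac{25050}{-9973} = 1 \left(- \frac{1}{25590}\right) + 25050 \left(- \frac{1}{9973}\right) = - \frac{1}{25590} - \frac{25050}{9973} = - \frac{641039473}{255209070}$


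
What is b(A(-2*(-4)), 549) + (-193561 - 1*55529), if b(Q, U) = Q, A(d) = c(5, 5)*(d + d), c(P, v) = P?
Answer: -249010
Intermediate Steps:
A(d) = 10*d (A(d) = 5*(d + d) = 5*(2*d) = 10*d)
b(A(-2*(-4)), 549) + (-193561 - 1*55529) = 10*(-2*(-4)) + (-193561 - 1*55529) = 10*8 + (-193561 - 55529) = 80 - 249090 = -249010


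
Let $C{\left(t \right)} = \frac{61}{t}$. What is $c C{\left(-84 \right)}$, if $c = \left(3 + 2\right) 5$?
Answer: $- \frac{1525}{84} \approx -18.155$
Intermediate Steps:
$c = 25$ ($c = 5 \cdot 5 = 25$)
$c C{\left(-84 \right)} = 25 \frac{61}{-84} = 25 \cdot 61 \left(- \frac{1}{84}\right) = 25 \left(- \frac{61}{84}\right) = - \frac{1525}{84}$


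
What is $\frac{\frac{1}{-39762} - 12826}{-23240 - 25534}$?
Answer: $\frac{509987413}{1939351788} \approx 0.26297$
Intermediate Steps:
$\frac{\frac{1}{-39762} - 12826}{-23240 - 25534} = \frac{- \frac{1}{39762} - 12826}{-48774} = \left(- \frac{509987413}{39762}\right) \left(- \frac{1}{48774}\right) = \frac{509987413}{1939351788}$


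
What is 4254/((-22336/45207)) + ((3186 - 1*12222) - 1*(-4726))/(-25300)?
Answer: -121634033881/14127520 ≈ -8609.7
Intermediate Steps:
4254/((-22336/45207)) + ((3186 - 1*12222) - 1*(-4726))/(-25300) = 4254/((-22336*1/45207)) + ((3186 - 12222) + 4726)*(-1/25300) = 4254/(-22336/45207) + (-9036 + 4726)*(-1/25300) = 4254*(-45207/22336) - 4310*(-1/25300) = -96155289/11168 + 431/2530 = -121634033881/14127520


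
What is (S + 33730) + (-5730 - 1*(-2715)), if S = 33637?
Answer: 64352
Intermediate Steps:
(S + 33730) + (-5730 - 1*(-2715)) = (33637 + 33730) + (-5730 - 1*(-2715)) = 67367 + (-5730 + 2715) = 67367 - 3015 = 64352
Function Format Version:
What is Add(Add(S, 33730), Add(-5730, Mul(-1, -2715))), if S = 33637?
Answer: 64352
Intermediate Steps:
Add(Add(S, 33730), Add(-5730, Mul(-1, -2715))) = Add(Add(33637, 33730), Add(-5730, Mul(-1, -2715))) = Add(67367, Add(-5730, 2715)) = Add(67367, -3015) = 64352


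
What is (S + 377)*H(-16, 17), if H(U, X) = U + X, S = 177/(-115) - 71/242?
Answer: 10440911/27830 ≈ 375.17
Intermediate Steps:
S = -50999/27830 (S = 177*(-1/115) - 71*1/242 = -177/115 - 71/242 = -50999/27830 ≈ -1.8325)
(S + 377)*H(-16, 17) = (-50999/27830 + 377)*(-16 + 17) = (10440911/27830)*1 = 10440911/27830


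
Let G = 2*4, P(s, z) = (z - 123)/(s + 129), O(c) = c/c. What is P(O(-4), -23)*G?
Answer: -584/65 ≈ -8.9846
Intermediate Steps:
O(c) = 1
P(s, z) = (-123 + z)/(129 + s)
G = 8
P(O(-4), -23)*G = ((-123 - 23)/(129 + 1))*8 = (-146/130)*8 = ((1/130)*(-146))*8 = -73/65*8 = -584/65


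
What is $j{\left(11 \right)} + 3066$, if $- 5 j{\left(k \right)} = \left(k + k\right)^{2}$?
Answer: $\frac{14846}{5} \approx 2969.2$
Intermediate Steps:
$j{\left(k \right)} = - \frac{4 k^{2}}{5}$ ($j{\left(k \right)} = - \frac{\left(k + k\right)^{2}}{5} = - \frac{\left(2 k\right)^{2}}{5} = - \frac{4 k^{2}}{5}$)
$j{\left(11 \right)} + 3066 = - \frac{4 \cdot 11^{2}}{5} + 3066 = \left(- \frac{4}{5}\right) 121 + 3066 = - \frac{484}{5} + 3066 = \frac{14846}{5}$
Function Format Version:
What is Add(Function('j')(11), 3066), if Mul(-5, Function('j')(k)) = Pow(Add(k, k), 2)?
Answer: Rational(14846, 5) ≈ 2969.2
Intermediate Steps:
Function('j')(k) = Mul(Rational(-4, 5), Pow(k, 2)) (Function('j')(k) = Mul(Rational(-1, 5), Pow(Add(k, k), 2)) = Mul(Rational(-1, 5), Pow(Mul(2, k), 2)) = Mul(Rational(-1, 5), Mul(4, Pow(k, 2))) = Mul(Rational(-4, 5), Pow(k, 2)))
Add(Function('j')(11), 3066) = Add(Mul(Rational(-4, 5), Pow(11, 2)), 3066) = Add(Mul(Rational(-4, 5), 121), 3066) = Add(Rational(-484, 5), 3066) = Rational(14846, 5)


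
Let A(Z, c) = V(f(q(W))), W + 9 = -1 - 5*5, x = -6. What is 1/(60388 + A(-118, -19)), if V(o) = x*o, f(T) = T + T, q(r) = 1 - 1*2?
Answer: 1/60400 ≈ 1.6556e-5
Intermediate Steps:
W = -35 (W = -9 + (-1 - 5*5) = -9 + (-1 - 25) = -9 - 26 = -35)
q(r) = -1 (q(r) = 1 - 2 = -1)
f(T) = 2*T
V(o) = -6*o
A(Z, c) = 12 (A(Z, c) = -12*(-1) = -6*(-2) = 12)
1/(60388 + A(-118, -19)) = 1/(60388 + 12) = 1/60400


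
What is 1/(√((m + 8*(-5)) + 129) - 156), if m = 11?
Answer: -1/146 ≈ -0.0068493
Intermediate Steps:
1/(√((m + 8*(-5)) + 129) - 156) = 1/(√((11 + 8*(-5)) + 129) - 156) = 1/(√((11 - 40) + 129) - 156) = 1/(√(-29 + 129) - 156) = 1/(√100 - 156) = 1/(10 - 156) = 1/(-146) = -1/146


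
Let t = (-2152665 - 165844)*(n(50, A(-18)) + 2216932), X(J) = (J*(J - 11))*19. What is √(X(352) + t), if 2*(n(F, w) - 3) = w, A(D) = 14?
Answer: 3*I*√571110855430 ≈ 2.2672e+6*I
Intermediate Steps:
n(F, w) = 3 + w/2
X(J) = 19*J*(-11 + J) (X(J) = (J*(-11 + J))*19 = 19*J*(-11 + J))
t = -5139999979478 (t = (-2152665 - 165844)*((3 + (½)*14) + 2216932) = -2318509*((3 + 7) + 2216932) = -2318509*(10 + 2216932) = -2318509*2216942 = -5139999979478)
√(X(352) + t) = √(19*352*(-11 + 352) - 5139999979478) = √(19*352*341 - 5139999979478) = √(2280608 - 5139999979478) = √(-5139997698870) = 3*I*√571110855430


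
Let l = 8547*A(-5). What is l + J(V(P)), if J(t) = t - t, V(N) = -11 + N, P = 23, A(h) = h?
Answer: -42735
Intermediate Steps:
J(t) = 0
l = -42735 (l = 8547*(-5) = -42735)
l + J(V(P)) = -42735 + 0 = -42735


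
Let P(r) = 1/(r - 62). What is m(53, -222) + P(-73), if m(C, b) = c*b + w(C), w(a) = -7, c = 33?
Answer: -989956/135 ≈ -7333.0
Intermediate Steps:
m(C, b) = -7 + 33*b (m(C, b) = 33*b - 7 = -7 + 33*b)
P(r) = 1/(-62 + r)
m(53, -222) + P(-73) = (-7 + 33*(-222)) + 1/(-62 - 73) = (-7 - 7326) + 1/(-135) = -7333 - 1/135 = -989956/135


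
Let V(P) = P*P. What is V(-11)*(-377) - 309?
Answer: -45926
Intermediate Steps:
V(P) = P²
V(-11)*(-377) - 309 = (-11)²*(-377) - 309 = 121*(-377) - 309 = -45617 - 309 = -45926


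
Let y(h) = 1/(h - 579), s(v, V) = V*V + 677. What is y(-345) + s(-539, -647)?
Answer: 387420263/924 ≈ 4.1929e+5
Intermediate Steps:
s(v, V) = 677 + V² (s(v, V) = V² + 677 = 677 + V²)
y(h) = 1/(-579 + h)
y(-345) + s(-539, -647) = 1/(-579 - 345) + (677 + (-647)²) = 1/(-924) + (677 + 418609) = -1/924 + 419286 = 387420263/924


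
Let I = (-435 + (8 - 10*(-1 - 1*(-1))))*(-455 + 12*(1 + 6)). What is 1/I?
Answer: 1/158417 ≈ 6.3125e-6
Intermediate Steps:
I = 158417 (I = (-435 + (8 - 10*(-1 + 1)))*(-455 + 12*7) = (-435 + (8 - 10*0))*(-455 + 84) = (-435 + (8 + 0))*(-371) = (-435 + 8)*(-371) = -427*(-371) = 158417)
1/I = 1/158417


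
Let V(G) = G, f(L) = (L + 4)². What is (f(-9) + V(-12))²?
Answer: 169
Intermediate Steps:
f(L) = (4 + L)²
(f(-9) + V(-12))² = ((4 - 9)² - 12)² = ((-5)² - 12)² = (25 - 12)² = 13² = 169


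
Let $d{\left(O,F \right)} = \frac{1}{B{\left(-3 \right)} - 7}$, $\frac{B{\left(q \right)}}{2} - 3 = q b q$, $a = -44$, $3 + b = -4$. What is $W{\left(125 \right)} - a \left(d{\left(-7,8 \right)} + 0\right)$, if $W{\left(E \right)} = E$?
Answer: $\frac{15831}{127} \approx 124.65$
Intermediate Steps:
$b = -7$ ($b = -3 - 4 = -7$)
$B{\left(q \right)} = 6 - 14 q^{2}$ ($B{\left(q \right)} = 6 + 2 q \left(-7\right) q = 6 + 2 - 7 q q = 6 + 2 \left(- 7 q^{2}\right) = 6 - 14 q^{2}$)
$d{\left(O,F \right)} = - \frac{1}{127}$ ($d{\left(O,F \right)} = \frac{1}{\left(6 - 14 \left(-3\right)^{2}\right) - 7} = \frac{1}{\left(6 - 126\right) - 7} = \frac{1}{-120 - 7} = \frac{1}{-127} = - \frac{1}{127}$)
$W{\left(125 \right)} - a \left(d{\left(-7,8 \right)} + 0\right) = 125 - - 44 \left(- \frac{1}{127} + 0\right) = 125 - \left(-44\right) \left(- \frac{1}{127}\right) = 125 - \frac{44}{127} = \frac{15831}{127}$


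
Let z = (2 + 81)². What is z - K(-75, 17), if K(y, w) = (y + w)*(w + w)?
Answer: 8861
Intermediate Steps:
K(y, w) = 2*w*(w + y) (K(y, w) = (w + y)*(2*w) = 2*w*(w + y))
z = 6889 (z = 83² = 6889)
z - K(-75, 17) = 6889 - 2*17*(17 - 75) = 6889 - 2*17*(-58) = 6889 - 1*(-1972) = 6889 + 1972 = 8861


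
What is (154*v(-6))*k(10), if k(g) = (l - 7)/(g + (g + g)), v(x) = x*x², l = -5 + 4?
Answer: 44352/5 ≈ 8870.4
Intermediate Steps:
l = -1
v(x) = x³
k(g) = -8/(3*g) (k(g) = (-1 - 7)/(g + (g + g)) = -8/(g + 2*g) = -8*1/(3*g) = -8/(3*g))
(154*v(-6))*k(10) = (154*(-6)³)*(-8/3/10) = (154*(-216))*(-8/3*⅒) = -33264*(-4/15) = 44352/5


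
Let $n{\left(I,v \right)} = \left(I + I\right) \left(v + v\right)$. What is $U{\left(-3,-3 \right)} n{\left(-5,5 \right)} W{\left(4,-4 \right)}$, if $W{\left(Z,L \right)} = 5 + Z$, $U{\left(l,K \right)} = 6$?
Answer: $-5400$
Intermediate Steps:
$n{\left(I,v \right)} = 4 I v$ ($n{\left(I,v \right)} = 2 I 2 v = 4 I v$)
$U{\left(-3,-3 \right)} n{\left(-5,5 \right)} W{\left(4,-4 \right)} = 6 \cdot 4 \left(-5\right) 5 \left(5 + 4\right) = 6 \left(-100\right) 9 = \left(-600\right) 9 = -5400$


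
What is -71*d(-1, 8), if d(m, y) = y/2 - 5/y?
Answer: -1917/8 ≈ -239.63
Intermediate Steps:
d(m, y) = y/2 - 5/y (d(m, y) = y*(1/2) - 5/y = y/2 - 5/y)
-71*d(-1, 8) = -71*((1/2)*8 - 5/8) = -71*(4 - 5*1/8) = -71*(4 - 5/8) = -71*27/8 = -1917/8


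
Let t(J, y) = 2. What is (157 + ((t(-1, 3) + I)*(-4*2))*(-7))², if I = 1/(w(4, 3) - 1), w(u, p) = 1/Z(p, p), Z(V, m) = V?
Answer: 34225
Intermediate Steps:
w(u, p) = 1/p
I = -3/2 (I = 1/(1/3 - 1) = 1/(⅓ - 1) = 1/(-⅔) = -3/2 ≈ -1.5000)
(157 + ((t(-1, 3) + I)*(-4*2))*(-7))² = (157 + ((2 - 3/2)*(-4*2))*(-7))² = (157 + ((½)*(-8))*(-7))² = (157 - 4*(-7))² = (157 + 28)² = 185² = 34225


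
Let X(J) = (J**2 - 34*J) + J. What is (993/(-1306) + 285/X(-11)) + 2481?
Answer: 784070811/316052 ≈ 2480.8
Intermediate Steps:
X(J) = J**2 - 33*J
(993/(-1306) + 285/X(-11)) + 2481 = (993/(-1306) + 285/((-11*(-33 - 11)))) + 2481 = (993*(-1/1306) + 285/((-11*(-44)))) + 2481 = (-993/1306 + 285/484) + 2481 = -54201/316052 + 2481 = 784070811/316052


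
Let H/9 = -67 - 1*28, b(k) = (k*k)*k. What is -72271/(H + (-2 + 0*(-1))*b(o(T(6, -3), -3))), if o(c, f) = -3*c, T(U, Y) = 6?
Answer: -72271/10809 ≈ -6.6862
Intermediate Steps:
b(k) = k³ (b(k) = k²*k = k³)
H = -855 (H = 9*(-67 - 1*28) = 9*(-67 - 28) = 9*(-95) = -855)
-72271/(H + (-2 + 0*(-1))*b(o(T(6, -3), -3))) = -72271/(-855 + (-2 + 0*(-1))*(-3*6)³) = -72271/(-855 + (-2 + 0)*(-18)³) = -72271/(-855 - 2*(-5832)) = -72271/(-855 + 11664) = -72271/10809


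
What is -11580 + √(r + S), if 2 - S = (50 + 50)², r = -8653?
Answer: -11580 + I*√18651 ≈ -11580.0 + 136.57*I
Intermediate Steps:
S = -9998 (S = 2 - (50 + 50)² = 2 - 1*100² = 2 - 1*10000 = 2 - 10000 = -9998)
-11580 + √(r + S) = -11580 + √(-8653 - 9998) = -11580 + √(-18651) = -11580 + I*√18651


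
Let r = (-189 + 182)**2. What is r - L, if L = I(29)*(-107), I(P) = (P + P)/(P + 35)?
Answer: 4671/32 ≈ 145.97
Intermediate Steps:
I(P) = 2*P/(35 + P) (I(P) = (2*P)/(35 + P) = 2*P/(35 + P))
L = -3103/32 (L = (2*29/(35 + 29))*(-107) = (2*29/64)*(-107) = (2*29*(1/64))*(-107) = (29/32)*(-107) = -3103/32 ≈ -96.969)
r = 49 (r = (-7)**2 = 49)
r - L = 49 - 1*(-3103/32) = 49 + 3103/32 = 4671/32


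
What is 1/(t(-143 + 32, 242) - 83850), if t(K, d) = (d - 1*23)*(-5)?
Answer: -1/84945 ≈ -1.1772e-5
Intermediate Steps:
t(K, d) = 115 - 5*d (t(K, d) = (d - 23)*(-5) = (-23 + d)*(-5) = 115 - 5*d)
1/(t(-143 + 32, 242) - 83850) = 1/((115 - 5*242) - 83850) = 1/((115 - 1210) - 83850) = 1/(-1095 - 83850) = 1/(-84945) = -1/84945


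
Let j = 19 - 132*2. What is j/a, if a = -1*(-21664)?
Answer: -245/21664 ≈ -0.011309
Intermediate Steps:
j = -245 (j = 19 - 264 = -245)
a = 21664
j/a = -245/21664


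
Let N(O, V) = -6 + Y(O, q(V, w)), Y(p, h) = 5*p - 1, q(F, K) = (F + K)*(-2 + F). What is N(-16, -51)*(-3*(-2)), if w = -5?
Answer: -522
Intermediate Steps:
q(F, K) = (-2 + F)*(F + K)
Y(p, h) = -1 + 5*p
N(O, V) = -7 + 5*O (N(O, V) = -6 + (-1 + 5*O) = -7 + 5*O)
N(-16, -51)*(-3*(-2)) = (-7 + 5*(-16))*(-3*(-2)) = (-7 - 80)*6 = -87*6 = -522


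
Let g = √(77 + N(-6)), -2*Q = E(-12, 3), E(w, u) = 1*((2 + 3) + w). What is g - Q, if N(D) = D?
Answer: -7/2 + √71 ≈ 4.9261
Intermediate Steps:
E(w, u) = 5 + w (E(w, u) = 1*(5 + w) = 5 + w)
Q = 7/2 (Q = -(5 - 12)/2 = -½*(-7) = 7/2 ≈ 3.5000)
g = √71 (g = √(77 - 6) = √71 ≈ 8.4261)
g - Q = √71 - 1*7/2 = √71 - 7/2 = -7/2 + √71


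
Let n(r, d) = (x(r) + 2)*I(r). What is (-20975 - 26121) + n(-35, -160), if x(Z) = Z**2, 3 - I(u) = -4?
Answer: -38507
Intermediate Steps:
I(u) = 7 (I(u) = 3 - 1*(-4) = 3 + 4 = 7)
n(r, d) = 14 + 7*r**2 (n(r, d) = (r**2 + 2)*7 = (2 + r**2)*7 = 14 + 7*r**2)
(-20975 - 26121) + n(-35, -160) = (-20975 - 26121) + (14 + 7*(-35)**2) = -47096 + (14 + 7*1225) = -47096 + (14 + 8575) = -47096 + 8589 = -38507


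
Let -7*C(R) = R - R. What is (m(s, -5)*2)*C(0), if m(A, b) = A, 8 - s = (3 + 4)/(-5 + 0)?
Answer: 0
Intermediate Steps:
s = 47/5 (s = 8 - (3 + 4)/(-5 + 0) = 8 - 7/(-5) = 8 - 7*(-1)/5 = 8 - 1*(-7/5) = 8 + 7/5 = 47/5 ≈ 9.4000)
C(R) = 0 (C(R) = -(R - R)/7 = -1/7*0 = 0)
(m(s, -5)*2)*C(0) = ((47/5)*2)*0 = (94/5)*0 = 0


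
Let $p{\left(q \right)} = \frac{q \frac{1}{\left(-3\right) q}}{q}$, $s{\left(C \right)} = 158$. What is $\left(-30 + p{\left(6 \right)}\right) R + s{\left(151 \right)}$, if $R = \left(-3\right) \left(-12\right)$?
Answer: $-924$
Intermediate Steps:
$R = 36$
$p{\left(q \right)} = - \frac{1}{3 q}$ ($p{\left(q \right)} = \frac{q \left(- \frac{1}{3 q}\right)}{q} = - \frac{1}{3 q}$)
$\left(-30 + p{\left(6 \right)}\right) R + s{\left(151 \right)} = \left(-30 - \frac{1}{3 \cdot 6}\right) 36 + 158 = \left(-30 - \frac{1}{18}\right) 36 + 158 = \left(- \frac{541}{18}\right) 36 + 158 = -1082 + 158 = -924$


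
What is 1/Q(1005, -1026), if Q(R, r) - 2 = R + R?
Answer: 1/2012 ≈ 0.00049702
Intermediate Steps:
Q(R, r) = 2 + 2*R (Q(R, r) = 2 + (R + R) = 2 + 2*R)
1/Q(1005, -1026) = 1/(2 + 2*1005) = 1/(2 + 2010) = 1/2012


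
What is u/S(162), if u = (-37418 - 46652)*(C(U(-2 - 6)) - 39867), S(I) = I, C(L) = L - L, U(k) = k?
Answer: 558603115/27 ≈ 2.0689e+7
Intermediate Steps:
C(L) = 0
u = 3351618690 (u = (-37418 - 46652)*(0 - 39867) = -84070*(-39867) = 3351618690)
u/S(162) = 3351618690/162 = 3351618690*(1/162) = 558603115/27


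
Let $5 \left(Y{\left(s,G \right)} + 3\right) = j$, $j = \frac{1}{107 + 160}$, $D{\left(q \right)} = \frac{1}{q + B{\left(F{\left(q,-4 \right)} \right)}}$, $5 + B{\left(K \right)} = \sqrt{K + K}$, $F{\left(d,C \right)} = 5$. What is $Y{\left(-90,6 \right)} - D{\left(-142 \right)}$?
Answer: $- \frac{86286151}{28834665} + \frac{\sqrt{10}}{21599} \approx -2.9923$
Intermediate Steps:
$B{\left(K \right)} = -5 + \sqrt{2} \sqrt{K}$ ($B{\left(K \right)} = -5 + \sqrt{K + K} = -5 + \sqrt{2 K} = -5 + \sqrt{2} \sqrt{K}$)
$D{\left(q \right)} = \frac{1}{-5 + q + \sqrt{10}}$ ($D{\left(q \right)} = \frac{1}{q - \left(5 - \sqrt{2} \sqrt{5}\right)} = \frac{1}{q - \left(5 - \sqrt{10}\right)} = \frac{1}{-5 + q + \sqrt{10}}$)
$j = \frac{1}{267} \approx 0.0037453$
$Y{\left(s,G \right)} = - \frac{4004}{1335}$ ($Y{\left(s,G \right)} = -3 + \frac{1}{5} \cdot \frac{1}{267} = -3 + \frac{1}{1335} = - \frac{4004}{1335}$)
$Y{\left(-90,6 \right)} - D{\left(-142 \right)} = - \frac{4004}{1335} - \frac{1}{-5 - 142 + \sqrt{10}} = - \frac{4004}{1335} - \frac{1}{-147 + \sqrt{10}}$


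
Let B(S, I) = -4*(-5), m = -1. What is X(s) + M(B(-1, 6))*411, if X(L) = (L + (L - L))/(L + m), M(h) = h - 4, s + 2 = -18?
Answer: 138116/21 ≈ 6577.0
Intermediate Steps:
s = -20 (s = -2 - 18 = -20)
B(S, I) = 20
M(h) = -4 + h
X(L) = L/(-1 + L) (X(L) = (L + (L - L))/(L - 1) = (L + 0)/(-1 + L) = L/(-1 + L))
X(s) + M(B(-1, 6))*411 = -20/(-1 - 20) + (-4 + 20)*411 = -20/(-21) + 16*411 = -20*(-1/21) + 6576 = 20/21 + 6576 = 138116/21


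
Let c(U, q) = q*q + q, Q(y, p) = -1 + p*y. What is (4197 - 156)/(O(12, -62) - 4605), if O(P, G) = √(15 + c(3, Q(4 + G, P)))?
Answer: -2067645/2302322 - 1347*√53903/2302322 ≈ -1.0339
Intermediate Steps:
c(U, q) = q + q² (c(U, q) = q² + q = q + q²)
O(P, G) = √(15 + P*(-1 + P*(4 + G))*(4 + G)) (O(P, G) = √(15 + (-1 + P*(4 + G))*(1 + (-1 + P*(4 + G)))) = √(15 + (-1 + P*(4 + G))*(P*(4 + G))) = √(15 + P*(-1 + P*(4 + G))*(4 + G)))
(4197 - 156)/(O(12, -62) - 4605) = (4197 - 156)/(√(15 + 12*(-1 + 12*(4 - 62))*(4 - 62)) - 4605) = 4041/(√(15 + 12*(-1 + 12*(-58))*(-58)) - 4605) = 4041/(√(15 + 12*(-1 - 696)*(-58)) - 4605) = 4041/(√(15 + 12*(-697)*(-58)) - 4605) = 4041/(√(15 + 485112) - 4605) = 4041/(√485127 - 4605) = 4041/(3*√53903 - 4605) = 4041/(-4605 + 3*√53903)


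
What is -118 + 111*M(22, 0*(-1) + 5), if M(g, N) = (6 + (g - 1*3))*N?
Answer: 13757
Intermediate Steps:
M(g, N) = N*(3 + g) (M(g, N) = (6 + (g - 3))*N = (6 + (-3 + g))*N = (3 + g)*N = N*(3 + g))
-118 + 111*M(22, 0*(-1) + 5) = -118 + 111*((0*(-1) + 5)*(3 + 22)) = -118 + 111*((0 + 5)*25) = -118 + 111*(5*25) = -118 + 111*125 = -118 + 13875 = 13757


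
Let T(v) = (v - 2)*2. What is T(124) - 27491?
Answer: -27247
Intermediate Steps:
T(v) = -4 + 2*v (T(v) = (-2 + v)*2 = -4 + 2*v)
T(124) - 27491 = (-4 + 2*124) - 27491 = (-4 + 248) - 27491 = 244 - 27491 = -27247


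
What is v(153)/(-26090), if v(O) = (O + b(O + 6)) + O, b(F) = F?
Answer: -93/5218 ≈ -0.017823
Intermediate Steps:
v(O) = 6 + 3*O (v(O) = (O + (O + 6)) + O = (O + (6 + O)) + O = (6 + 2*O) + O = 6 + 3*O)
v(153)/(-26090) = (6 + 3*153)/(-26090) = (6 + 459)*(-1/26090) = 465*(-1/26090) = -93/5218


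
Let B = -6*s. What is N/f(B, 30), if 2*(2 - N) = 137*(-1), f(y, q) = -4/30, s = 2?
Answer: -2115/4 ≈ -528.75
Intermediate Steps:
B = -12 (B = -6*2 = -12)
f(y, q) = -2/15 (f(y, q) = -4*1/30 = -2/15)
N = 141/2 (N = 2 - 137*(-1)/2 = 2 - 1/2*(-137) = 2 + 137/2 = 141/2 ≈ 70.500)
N/f(B, 30) = 141/(2*(-2/15)) = (141/2)*(-15/2) = -2115/4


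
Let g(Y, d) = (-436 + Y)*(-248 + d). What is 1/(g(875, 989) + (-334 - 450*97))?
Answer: 1/281315 ≈ 3.5547e-6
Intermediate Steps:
1/(g(875, 989) + (-334 - 450*97)) = 1/((108128 - 436*989 - 248*875 + 875*989) + (-334 - 450*97)) = 1/((108128 - 431204 - 217000 + 865375) + (-334 - 43650)) = 1/(325299 - 43984) = 1/281315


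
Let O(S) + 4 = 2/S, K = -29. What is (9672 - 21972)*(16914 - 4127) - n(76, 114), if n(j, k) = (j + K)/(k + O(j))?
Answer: -657588099886/4181 ≈ -1.5728e+8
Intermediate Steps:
O(S) = -4 + 2/S
n(j, k) = (-29 + j)/(-4 + k + 2/j) (n(j, k) = (j - 29)/(k + (-4 + 2/j)) = (-29 + j)/(-4 + k + 2/j))
(9672 - 21972)*(16914 - 4127) - n(76, 114) = (9672 - 21972)*(16914 - 4127) - 76*(-29 + 76)/(2 + 76*(-4 + 114)) = -12300*12787 - 76*47/(2 + 76*110) = -157280100 - 76*47/(2 + 8360) = -157280100 - 76*47/8362 = -157280100 - 1*1786/4181 = -157280100 - 1786/4181 = -657588099886/4181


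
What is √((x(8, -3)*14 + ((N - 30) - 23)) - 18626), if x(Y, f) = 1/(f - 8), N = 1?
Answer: 4*I*√141262/11 ≈ 136.67*I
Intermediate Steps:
x(Y, f) = 1/(-8 + f)
√((x(8, -3)*14 + ((N - 30) - 23)) - 18626) = √((14/(-8 - 3) + ((1 - 30) - 23)) - 18626) = √((14/(-11) + (-29 - 23)) - 18626) = √((-1/11*14 - 52) - 18626) = √((-14/11 - 52) - 18626) = √(-586/11 - 18626) = √(-205472/11) = 4*I*√141262/11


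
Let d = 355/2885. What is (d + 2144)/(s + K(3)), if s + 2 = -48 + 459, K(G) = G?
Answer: 1237159/237724 ≈ 5.2042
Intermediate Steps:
d = 71/577 (d = 355*(1/2885) = 71/577 ≈ 0.12305)
s = 409 (s = -2 + (-48 + 459) = -2 + 411 = 409)
(d + 2144)/(s + K(3)) = (71/577 + 2144)/(409 + 3) = (1237159/577)/412 = (1237159/577)*(1/412) = 1237159/237724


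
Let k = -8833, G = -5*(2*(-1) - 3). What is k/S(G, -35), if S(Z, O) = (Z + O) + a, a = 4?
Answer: 8833/6 ≈ 1472.2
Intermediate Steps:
G = 25 (G = -5*(-2 - 3) = -5*(-5) = 25)
S(Z, O) = 4 + O + Z (S(Z, O) = (Z + O) + 4 = (O + Z) + 4 = 4 + O + Z)
k/S(G, -35) = -8833/(4 - 35 + 25) = -8833/(-6) = -8833*(-⅙) = 8833/6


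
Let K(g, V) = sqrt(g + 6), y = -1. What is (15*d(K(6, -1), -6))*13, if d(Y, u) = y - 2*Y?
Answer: -195 - 780*sqrt(3) ≈ -1546.0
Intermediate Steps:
K(g, V) = sqrt(6 + g)
d(Y, u) = -1 - 2*Y
(15*d(K(6, -1), -6))*13 = (15*(-1 - 2*sqrt(6 + 6)))*13 = (15*(-1 - 4*sqrt(3)))*13 = (-15 - 60*sqrt(3))*13 = -195 - 780*sqrt(3)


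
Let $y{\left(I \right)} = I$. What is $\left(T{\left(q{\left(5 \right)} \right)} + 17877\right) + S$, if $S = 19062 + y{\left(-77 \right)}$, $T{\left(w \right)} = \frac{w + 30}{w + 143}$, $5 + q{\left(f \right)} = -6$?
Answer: $\frac{4865803}{132} \approx 36862.0$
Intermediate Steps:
$q{\left(f \right)} = -11$ ($q{\left(f \right)} = -5 - 6 = -11$)
$T{\left(w \right)} = \frac{30 + w}{143 + w}$
$S = 18985$ ($S = 19062 - 77 = 18985$)
$\left(T{\left(q{\left(5 \right)} \right)} + 17877\right) + S = \left(\frac{30 - 11}{143 - 11} + 17877\right) + 18985 = \left(\frac{1}{132} \cdot 19 + 17877\right) + 18985 = \left(\frac{19}{132} + 17877\right) + 18985 = \frac{2359783}{132} + 18985 = \frac{4865803}{132}$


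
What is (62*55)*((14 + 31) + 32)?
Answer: 262570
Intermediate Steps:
(62*55)*((14 + 31) + 32) = 3410*(45 + 32) = 3410*77 = 262570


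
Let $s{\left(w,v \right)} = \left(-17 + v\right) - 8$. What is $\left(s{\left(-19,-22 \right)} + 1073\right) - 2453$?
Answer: $-1427$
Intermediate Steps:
$s{\left(w,v \right)} = -25 + v$
$\left(s{\left(-19,-22 \right)} + 1073\right) - 2453 = \left(\left(-25 - 22\right) + 1073\right) - 2453 = \left(-47 + 1073\right) - 2453 = 1026 - 2453 = -1427$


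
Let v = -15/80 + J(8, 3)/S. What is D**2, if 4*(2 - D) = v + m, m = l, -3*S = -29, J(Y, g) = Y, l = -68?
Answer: 1222691089/3444736 ≈ 354.94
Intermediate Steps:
S = 29/3 (S = -1/3*(-29) = 29/3 ≈ 9.6667)
v = 297/464 (v = -15/80 + 8/(29/3) = -15*1/80 + 8*(3/29) = -3/16 + 24/29 = 297/464 ≈ 0.64009)
m = -68
D = 34967/1856 (D = 2 - (297/464 - 68)/4 = 2 - 1/4*(-31255/464) = 2 + 31255/1856 = 34967/1856 ≈ 18.840)
D**2 = (34967/1856)**2 = 1222691089/3444736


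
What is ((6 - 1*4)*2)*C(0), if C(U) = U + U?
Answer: 0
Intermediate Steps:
C(U) = 2*U
((6 - 1*4)*2)*C(0) = ((6 - 1*4)*2)*(2*0) = ((6 - 4)*2)*0 = (2*2)*0 = 4*0 = 0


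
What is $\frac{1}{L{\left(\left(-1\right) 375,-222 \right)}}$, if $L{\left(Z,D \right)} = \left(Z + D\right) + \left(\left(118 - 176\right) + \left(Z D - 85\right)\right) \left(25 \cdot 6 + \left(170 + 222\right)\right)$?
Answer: $\frac{1}{45043397} \approx 2.2201 \cdot 10^{-8}$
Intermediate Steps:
$L{\left(Z,D \right)} = -77506 + D + Z + 542 D Z$ ($L{\left(Z,D \right)} = \left(D + Z\right) + \left(\left(118 - 176\right) + \left(D Z - 85\right)\right) \left(150 + 392\right) = \left(D + Z\right) + \left(-58 + \left(-85 + D Z\right)\right) 542 = \left(D + Z\right) + \left(-143 + D Z\right) 542 = \left(D + Z\right) + \left(-77506 + 542 D Z\right) = -77506 + D + Z + 542 D Z$)
$\frac{1}{L{\left(\left(-1\right) 375,-222 \right)}} = \frac{1}{-77506 - 222 - 375 + 542 \left(-222\right) \left(\left(-1\right) 375\right)} = \frac{1}{-77506 - 222 - 375 + 542 \left(-222\right) \left(-375\right)} = \frac{1}{-77506 - 222 - 375 + 45121500} = \frac{1}{45043397}$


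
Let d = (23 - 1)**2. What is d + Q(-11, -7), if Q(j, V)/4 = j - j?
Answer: 484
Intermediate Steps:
Q(j, V) = 0 (Q(j, V) = 4*(j - j) = 4*0 = 0)
d = 484 (d = 22**2 = 484)
d + Q(-11, -7) = 484 + 0 = 484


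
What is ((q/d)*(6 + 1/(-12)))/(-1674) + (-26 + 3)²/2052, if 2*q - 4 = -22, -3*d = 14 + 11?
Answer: 807809/3180600 ≈ 0.25398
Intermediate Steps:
d = -25/3 (d = -(14 + 11)/3 = -⅓*25 = -25/3 ≈ -8.3333)
q = -9 (q = 2 + (½)*(-22) = 2 - 11 = -9)
((q/d)*(6 + 1/(-12)))/(-1674) + (-26 + 3)²/2052 = ((-9/(-25/3))*(6 + 1/(-12)))/(-1674) + (-26 + 3)²/2052 = ((-9*(-3/25))*(6 - 1/12))*(-1/1674) + (-23)²*(1/2052) = ((27/25)*(71/12))*(-1/1674) + 529*(1/2052) = (639/100)*(-1/1674) + 529/2052 = -71/18600 + 529/2052 = 807809/3180600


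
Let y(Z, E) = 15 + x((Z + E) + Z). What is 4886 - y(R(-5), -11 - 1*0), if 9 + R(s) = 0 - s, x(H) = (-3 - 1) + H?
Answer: 4894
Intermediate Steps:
x(H) = -4 + H
R(s) = -9 - s (R(s) = -9 + (0 - s) = -9 - s)
y(Z, E) = 11 + E + 2*Z (y(Z, E) = 15 + (-4 + ((Z + E) + Z)) = 15 + (-4 + ((E + Z) + Z)) = 15 + (-4 + (E + 2*Z)) = 15 + (-4 + E + 2*Z) = 11 + E + 2*Z)
4886 - y(R(-5), -11 - 1*0) = 4886 - (11 + (-11 - 1*0) + 2*(-9 - 1*(-5))) = 4886 - (11 + (-11 + 0) + 2*(-9 + 5)) = 4886 - (11 - 11 + 2*(-4)) = 4886 - (11 - 11 - 8) = 4886 - 1*(-8) = 4886 + 8 = 4894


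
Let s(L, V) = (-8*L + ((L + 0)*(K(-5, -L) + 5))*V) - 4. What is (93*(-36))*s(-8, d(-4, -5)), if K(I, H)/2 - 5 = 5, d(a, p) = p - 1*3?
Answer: -5557680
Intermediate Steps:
d(a, p) = -3 + p (d(a, p) = p - 3 = -3 + p)
K(I, H) = 20 (K(I, H) = 10 + 2*5 = 10 + 10 = 20)
s(L, V) = -4 - 8*L + 25*L*V (s(L, V) = (-8*L + ((L + 0)*(20 + 5))*V) - 4 = (-8*L + (L*25)*V) - 4 = (-8*L + (25*L)*V) - 4 = (-8*L + 25*L*V) - 4 = -4 - 8*L + 25*L*V)
(93*(-36))*s(-8, d(-4, -5)) = (93*(-36))*(-4 - 8*(-8) + 25*(-8)*(-3 - 5)) = -3348*(-4 + 64 + 25*(-8)*(-8)) = -3348*(-4 + 64 + 1600) = -3348*1660 = -5557680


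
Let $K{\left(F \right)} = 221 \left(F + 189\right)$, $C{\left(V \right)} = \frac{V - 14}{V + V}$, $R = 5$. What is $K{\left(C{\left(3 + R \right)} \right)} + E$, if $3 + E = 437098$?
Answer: $\frac{3830249}{8} \approx 4.7878 \cdot 10^{5}$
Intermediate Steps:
$E = 437095$ ($E = -3 + 437098 = 437095$)
$C{\left(V \right)} = \frac{-14 + V}{2 V}$
$K{\left(F \right)} = 41769 + 221 F$ ($K{\left(F \right)} = 221 \left(189 + F\right) = 41769 + 221 F$)
$K{\left(C{\left(3 + R \right)} \right)} + E = \left(41769 + 221 \frac{-14 + \left(3 + 5\right)}{2 \left(3 + 5\right)}\right) + 437095 = \left(41769 + 221 \frac{-14 + 8}{2 \cdot 8}\right) + 437095 = \left(41769 + 221 \cdot \frac{1}{2} \cdot \frac{1}{8} \left(-6\right)\right) + 437095 = \left(41769 + 221 \left(- \frac{3}{8}\right)\right) + 437095 = \left(41769 - \frac{663}{8}\right) + 437095 = \frac{333489}{8} + 437095 = \frac{3830249}{8}$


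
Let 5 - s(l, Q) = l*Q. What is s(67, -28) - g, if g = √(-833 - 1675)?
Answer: 1881 - 2*I*√627 ≈ 1881.0 - 50.08*I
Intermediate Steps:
s(l, Q) = 5 - Q*l (s(l, Q) = 5 - l*Q = 5 - Q*l)
g = 2*I*√627 (g = √(-2508) = 2*I*√627 ≈ 50.08*I)
s(67, -28) - g = (5 - 1*(-28)*67) - 2*I*√627 = (5 + 1876) - 2*I*√627 = 1881 - 2*I*√627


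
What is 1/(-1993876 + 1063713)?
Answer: -1/930163 ≈ -1.0751e-6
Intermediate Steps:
1/(-1993876 + 1063713) = 1/(-930163) = -1/930163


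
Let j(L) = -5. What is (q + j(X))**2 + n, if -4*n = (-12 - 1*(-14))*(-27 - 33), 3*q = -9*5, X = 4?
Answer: 430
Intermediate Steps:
q = -15 (q = (-9*5)/3 = (1/3)*(-45) = -15)
n = 30 (n = -(-12 - 1*(-14))*(-27 - 33)/4 = -(-12 + 14)*(-60)/4 = -(-60)/2 = -1/4*(-120) = 30)
(q + j(X))**2 + n = (-15 - 5)**2 + 30 = (-20)**2 + 30 = 400 + 30 = 430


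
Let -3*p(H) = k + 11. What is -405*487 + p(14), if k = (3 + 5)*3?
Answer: -591740/3 ≈ -1.9725e+5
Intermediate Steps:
k = 24 (k = 8*3 = 24)
p(H) = -35/3 (p(H) = -(24 + 11)/3 = -⅓*35 = -35/3)
-405*487 + p(14) = -405*487 - 35/3 = -197235 - 35/3 = -591740/3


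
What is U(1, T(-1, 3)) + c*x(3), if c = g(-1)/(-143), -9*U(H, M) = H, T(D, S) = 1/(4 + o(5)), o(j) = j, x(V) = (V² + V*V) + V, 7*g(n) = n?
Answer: -116/1287 ≈ -0.090132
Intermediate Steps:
g(n) = n/7
x(V) = V + 2*V² (x(V) = (V² + V²) + V = 2*V² + V = V + 2*V²)
T(D, S) = ⅑ (T(D, S) = 1/(4 + 5) = 1/9 = ⅑)
U(H, M) = -H/9
c = 1/1001 (c = ((⅐)*(-1))/(-143) = -⅐*(-1/143) = 1/1001 ≈ 0.00099900)
U(1, T(-1, 3)) + c*x(3) = -⅑*1 + (3*(1 + 2*3))/1001 = -⅑ + (3*(1 + 6))/1001 = -⅑ + (3*7)/1001 = -⅑ + (1/1001)*21 = -⅑ + 3/143 = -116/1287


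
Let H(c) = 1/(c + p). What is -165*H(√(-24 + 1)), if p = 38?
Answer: -2090/489 + 55*I*√23/489 ≈ -4.274 + 0.53941*I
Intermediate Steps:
H(c) = 1/(38 + c) (H(c) = 1/(c + 38) = 1/(38 + c))
-165*H(√(-24 + 1)) = -165/(38 + √(-24 + 1)) = -165/(38 + √(-23)) = -165/(38 + I*√23)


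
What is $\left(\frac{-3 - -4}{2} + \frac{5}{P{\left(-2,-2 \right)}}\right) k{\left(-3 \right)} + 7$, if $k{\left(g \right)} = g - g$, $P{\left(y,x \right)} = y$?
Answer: $7$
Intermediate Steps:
$k{\left(g \right)} = 0$
$\left(\frac{-3 - -4}{2} + \frac{5}{P{\left(-2,-2 \right)}}\right) k{\left(-3 \right)} + 7 = \left(\frac{-3 - -4}{2} + \frac{5}{-2}\right) 0 + 7 = \left(\left(-3 + 4\right) \frac{1}{2} + 5 \left(- \frac{1}{2}\right)\right) 0 + 7 = \left(1 \cdot \frac{1}{2} - \frac{5}{2}\right) 0 + 7 = \left(\frac{1}{2} - \frac{5}{2}\right) 0 + 7 = \left(-2\right) 0 + 7 = 0 + 7 = 7$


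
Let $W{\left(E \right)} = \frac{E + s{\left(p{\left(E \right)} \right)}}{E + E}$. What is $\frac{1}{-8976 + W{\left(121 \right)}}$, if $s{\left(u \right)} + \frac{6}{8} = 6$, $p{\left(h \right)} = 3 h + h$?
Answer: $- \frac{968}{8688263} \approx -0.00011141$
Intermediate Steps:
$p{\left(h \right)} = 4 h$
$s{\left(u \right)} = \frac{21}{4}$ ($s{\left(u \right)} = - \frac{3}{4} + 6 = \frac{21}{4}$)
$W{\left(E \right)} = \frac{\frac{21}{4} + E}{2 E}$ ($W{\left(E \right)} = \frac{E + \frac{21}{4}}{E + E} = \frac{\frac{21}{4} + E}{2 E}$)
$\frac{1}{-8976 + W{\left(121 \right)}} = \frac{1}{-8976 + \frac{21 + 4 \cdot 121}{8 \cdot 121}} = \frac{1}{-8976 + \frac{1}{8} \cdot \frac{1}{121} \left(21 + 484\right)} = \frac{1}{-8976 + \frac{1}{8} \cdot \frac{1}{121} \cdot 505} = \frac{1}{-8976 + \frac{505}{968}} = \frac{1}{- \frac{8688263}{968}} = - \frac{968}{8688263}$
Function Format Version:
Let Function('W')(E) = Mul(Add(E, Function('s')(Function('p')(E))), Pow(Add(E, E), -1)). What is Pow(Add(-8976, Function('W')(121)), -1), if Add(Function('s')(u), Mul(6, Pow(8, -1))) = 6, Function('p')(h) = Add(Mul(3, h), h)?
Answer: Rational(-968, 8688263) ≈ -0.00011141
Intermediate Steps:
Function('p')(h) = Mul(4, h)
Function('s')(u) = Rational(21, 4) (Function('s')(u) = Add(Rational(-3, 4), 6) = Rational(21, 4))
Function('W')(E) = Mul(Rational(1, 2), Pow(E, -1), Add(Rational(21, 4), E)) (Function('W')(E) = Mul(Add(E, Rational(21, 4)), Pow(Add(E, E), -1)) = Mul(Add(Rational(21, 4), E), Pow(Mul(2, E), -1)) = Mul(Add(Rational(21, 4), E), Mul(Rational(1, 2), Pow(E, -1))) = Mul(Rational(1, 2), Pow(E, -1), Add(Rational(21, 4), E)))
Pow(Add(-8976, Function('W')(121)), -1) = Pow(Add(-8976, Mul(Rational(1, 8), Pow(121, -1), Add(21, Mul(4, 121)))), -1) = Pow(Add(-8976, Mul(Rational(1, 8), Rational(1, 121), Add(21, 484))), -1) = Pow(Add(-8976, Mul(Rational(1, 8), Rational(1, 121), 505)), -1) = Pow(Add(-8976, Rational(505, 968)), -1) = Pow(Rational(-8688263, 968), -1) = Rational(-968, 8688263)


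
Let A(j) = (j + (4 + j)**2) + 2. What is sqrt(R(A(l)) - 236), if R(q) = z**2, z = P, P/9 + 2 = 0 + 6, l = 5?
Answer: 2*sqrt(265) ≈ 32.558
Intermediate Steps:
P = 36 (P = -18 + 9*(0 + 6) = -18 + 9*6 = -18 + 54 = 36)
z = 36
A(j) = 2 + j + (4 + j)**2
R(q) = 1296 (R(q) = 36**2 = 1296)
sqrt(R(A(l)) - 236) = sqrt(1296 - 236) = sqrt(1060) = 2*sqrt(265)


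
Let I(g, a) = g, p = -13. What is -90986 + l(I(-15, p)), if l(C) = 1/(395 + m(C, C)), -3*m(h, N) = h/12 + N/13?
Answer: -5617930414/61745 ≈ -90986.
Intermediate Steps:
m(h, N) = -h/36 - N/39 (m(h, N) = -(h/12 + N/13)/3 = -h/36 - N/39)
l(C) = 1/(395 - 25*C/468) (l(C) = 1/(395 + (-C/36 - C/39)) = 1/(395 - 25*C/468))
-90986 + l(I(-15, p)) = -90986 + 468/(5*(36972 - 5*(-15))) = -90986 + 468/(5*(36972 + 75)) = -90986 + (468/5)/37047 = -90986 + (468/5)*(1/37047) = -90986 + 156/61745 = -5617930414/61745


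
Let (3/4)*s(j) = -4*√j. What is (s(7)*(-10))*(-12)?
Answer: -640*√7 ≈ -1693.3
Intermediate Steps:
s(j) = -16*√j/3 (s(j) = 4*(-4*√j)/3 = -16*√j/3)
(s(7)*(-10))*(-12) = (-16*√7/3*(-10))*(-12) = (160*√7/3)*(-12) = -640*√7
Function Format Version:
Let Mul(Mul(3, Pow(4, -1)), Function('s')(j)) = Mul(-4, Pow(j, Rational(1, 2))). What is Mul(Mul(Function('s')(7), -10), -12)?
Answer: Mul(-640, Pow(7, Rational(1, 2))) ≈ -1693.3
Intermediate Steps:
Function('s')(j) = Mul(Rational(-16, 3), Pow(j, Rational(1, 2))) (Function('s')(j) = Mul(Rational(4, 3), Mul(-4, Pow(j, Rational(1, 2)))) = Mul(Rational(-16, 3), Pow(j, Rational(1, 2))))
Mul(Mul(Function('s')(7), -10), -12) = Mul(Mul(Mul(Rational(-16, 3), Pow(7, Rational(1, 2))), -10), -12) = Mul(Mul(Rational(160, 3), Pow(7, Rational(1, 2))), -12) = Mul(-640, Pow(7, Rational(1, 2)))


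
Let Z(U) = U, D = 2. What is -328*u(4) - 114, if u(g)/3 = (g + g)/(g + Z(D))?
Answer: -1426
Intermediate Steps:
u(g) = 6*g/(2 + g) (u(g) = 3*((g + g)/(g + 2)) = 3*((2*g)/(2 + g)) = 3*(2*g/(2 + g)) = 6*g/(2 + g))
-328*u(4) - 114 = -1968*4/(2 + 4) - 114 = -1968*4/6 - 114 = -328*4 - 114 = -1312 - 114 = -1426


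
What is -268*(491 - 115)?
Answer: -100768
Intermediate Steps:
-268*(491 - 115) = -268*376 = -100768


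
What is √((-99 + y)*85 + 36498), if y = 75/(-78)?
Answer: √18928858/26 ≈ 167.34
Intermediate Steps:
y = -25/26 (y = 75*(-1/78) = -25/26 ≈ -0.96154)
√((-99 + y)*85 + 36498) = √((-99 - 25/26)*85 + 36498) = √(-2599/26*85 + 36498) = √(-220915/26 + 36498) = √(728033/26) = √18928858/26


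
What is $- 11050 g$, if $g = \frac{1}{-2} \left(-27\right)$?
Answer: $-149175$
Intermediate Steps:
$g = \frac{27}{2}$ ($g = \left(- \frac{1}{2}\right) \left(-27\right) = \frac{27}{2} \approx 13.5$)
$- 11050 g = \left(-11050\right) \frac{27}{2} = -149175$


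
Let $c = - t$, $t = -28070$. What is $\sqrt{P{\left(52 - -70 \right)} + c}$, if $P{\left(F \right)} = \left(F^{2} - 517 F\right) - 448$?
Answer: $2 i \sqrt{5142} \approx 143.42 i$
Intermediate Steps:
$P{\left(F \right)} = -448 + F^{2} - 517 F$
$c = 28070$ ($c = \left(-1\right) \left(-28070\right) = 28070$)
$\sqrt{P{\left(52 - -70 \right)} + c} = \sqrt{\left(-448 + \left(52 - -70\right)^{2} - 517 \left(52 - -70\right)\right) + 28070} = \sqrt{\left(-448 + \left(52 + 70\right)^{2} - 517 \left(52 + 70\right)\right) + 28070} = \sqrt{\left(-448 + 122^{2} - 63074\right) + 28070} = \sqrt{\left(-448 + 14884 - 63074\right) + 28070} = \sqrt{-48638 + 28070} = \sqrt{-20568} = 2 i \sqrt{5142}$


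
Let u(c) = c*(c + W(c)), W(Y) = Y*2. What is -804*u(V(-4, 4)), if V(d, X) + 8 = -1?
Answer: -195372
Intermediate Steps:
W(Y) = 2*Y
V(d, X) = -9 (V(d, X) = -8 - 1 = -9)
u(c) = 3*c**2 (u(c) = c*(c + 2*c) = c*(3*c) = 3*c**2)
-804*u(V(-4, 4)) = -2412*(-9)**2 = -2412*81 = -804*243 = -195372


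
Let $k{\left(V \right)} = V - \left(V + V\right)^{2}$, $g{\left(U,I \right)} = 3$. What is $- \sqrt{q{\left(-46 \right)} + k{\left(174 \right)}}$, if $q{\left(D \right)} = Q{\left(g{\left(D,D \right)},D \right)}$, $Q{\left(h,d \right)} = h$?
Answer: $- i \sqrt{120927} \approx - 347.75 i$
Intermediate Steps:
$q{\left(D \right)} = 3$
$k{\left(V \right)} = V - 4 V^{2}$ ($k{\left(V \right)} = V - \left(2 V\right)^{2} = V - 4 V^{2}$)
$- \sqrt{q{\left(-46 \right)} + k{\left(174 \right)}} = - \sqrt{3 + 174 \left(1 - 696\right)} = - \sqrt{3 + 174 \left(-695\right)} = - \sqrt{3 - 120930} = - \sqrt{-120927} = - i \sqrt{120927}$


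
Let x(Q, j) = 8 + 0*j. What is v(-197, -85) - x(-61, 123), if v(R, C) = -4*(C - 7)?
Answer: 360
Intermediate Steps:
v(R, C) = 28 - 4*C (v(R, C) = -4*(-7 + C) = 28 - 4*C)
x(Q, j) = 8 (x(Q, j) = 8 + 0 = 8)
v(-197, -85) - x(-61, 123) = (28 - 4*(-85)) - 1*8 = (28 + 340) - 8 = 368 - 8 = 360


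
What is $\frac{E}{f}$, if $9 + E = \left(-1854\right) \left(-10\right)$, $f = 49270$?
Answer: $\frac{18531}{49270} \approx 0.37611$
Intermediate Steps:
$E = 18531$ ($E = -9 - -18540 = -9 + 18540 = 18531$)
$\frac{E}{f} = \frac{18531}{49270}$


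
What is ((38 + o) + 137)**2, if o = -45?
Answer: 16900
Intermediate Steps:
((38 + o) + 137)**2 = ((38 - 45) + 137)**2 = (-7 + 137)**2 = 130**2 = 16900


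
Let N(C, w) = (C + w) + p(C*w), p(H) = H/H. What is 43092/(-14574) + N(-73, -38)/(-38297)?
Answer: -39254552/13289059 ≈ -2.9539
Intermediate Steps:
p(H) = 1
N(C, w) = 1 + C + w (N(C, w) = (C + w) + 1 = 1 + C + w)
43092/(-14574) + N(-73, -38)/(-38297) = 43092/(-14574) + (1 - 73 - 38)/(-38297) = 43092*(-1/14574) - 110*(-1/38297) = -1026/347 + 110/38297 = -39254552/13289059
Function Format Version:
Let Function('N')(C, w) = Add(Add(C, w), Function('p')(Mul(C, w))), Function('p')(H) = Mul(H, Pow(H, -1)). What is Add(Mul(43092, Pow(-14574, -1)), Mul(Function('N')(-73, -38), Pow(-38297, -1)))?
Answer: Rational(-39254552, 13289059) ≈ -2.9539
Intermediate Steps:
Function('p')(H) = 1
Function('N')(C, w) = Add(1, C, w) (Function('N')(C, w) = Add(Add(C, w), 1) = Add(1, C, w))
Add(Mul(43092, Pow(-14574, -1)), Mul(Function('N')(-73, -38), Pow(-38297, -1))) = Add(Mul(43092, Pow(-14574, -1)), Mul(Add(1, -73, -38), Pow(-38297, -1))) = Add(Mul(43092, Rational(-1, 14574)), Mul(-110, Rational(-1, 38297))) = Add(Rational(-1026, 347), Rational(110, 38297)) = Rational(-39254552, 13289059)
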